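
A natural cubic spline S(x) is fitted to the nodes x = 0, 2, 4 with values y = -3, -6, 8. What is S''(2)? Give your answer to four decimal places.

Write M_i for S''(x_i). With h_i = 2, 2 and divided differences Δ_i = -3/2, 7, the continuity of S' gives the tridiagonal system
  2·M_0 + 8·M_1 + 2·M_2 = 6(Δ_1 - Δ_0) = 51
Natural end conditions: M_0 = M_2 = 0.
Forward elimination and back-substitution give M_0 = 0, M_1 = 51/8, M_2 = 0.

6.3750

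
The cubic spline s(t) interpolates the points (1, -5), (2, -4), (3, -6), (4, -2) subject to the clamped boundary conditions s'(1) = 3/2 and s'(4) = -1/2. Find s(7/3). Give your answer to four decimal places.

Put M_i = s'' at the i-th knot. Here h = (1, 1, 1) and Δ = (1, -2, 4), so the interior equations h_(i-1)·M_(i-1) + 2(h_(i-1)+h_i)·M_i + h_i·M_(i+1) = 6(Δ_i − Δ_(i-1)) read
  1·M_0 + 4·M_1 + 1·M_2 = 6(Δ_1 - Δ_0) = -18
  1·M_1 + 4·M_2 + 1·M_3 = 6(Δ_2 - Δ_1) = 36
Clamped end conditions give two more equations: 2h_0·M_0 + h_0·M_1 = 6(Δ_0 - s'(1)) = -3 and h_2·M_2 + 2h_2·M_3 = 6(s'(4) - Δ_2) = -27.
Forward elimination and back-substitution give M_0 = 49/15, M_1 = -143/15, M_2 = 253/15, M_3 = -329/15.
On [2, 3], s(t) = -4 - 49/30·(t - 2) - 143/30·(t - 2)² + 22/5·(t - 2)³.
With (t - 2) = 1/3: s(7/3) = -221/45.

-4.9111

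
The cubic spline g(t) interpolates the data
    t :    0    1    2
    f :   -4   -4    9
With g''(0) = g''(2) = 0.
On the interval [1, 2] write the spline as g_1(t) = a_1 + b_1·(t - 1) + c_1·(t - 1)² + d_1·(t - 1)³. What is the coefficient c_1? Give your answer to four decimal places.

9.7500

With M_i denoting the second derivative at x_i, h_i = 1, 1, and Δ_i = (y_(i+1) − y_i)/h_i = 0, 13:
  1·M_0 + 4·M_1 + 1·M_2 = 6(Δ_1 - Δ_0) = 78
Natural end conditions: M_0 = M_2 = 0.
Solving: M_0 = 0, M_1 = 39/2, M_2 = 0.
On [1, 2], with g_1(t) = a_1 + b_1·(t - 1) + c_1·(t - 1)² + d_1·(t - 1)³: c_1 = M_1/2 = 39/4, d_1 = (M_2 - M_1)/(6h_1) = -13/4, b_1 = Δ_1 - h_1(2M_1 + M_2)/6 = 13/2.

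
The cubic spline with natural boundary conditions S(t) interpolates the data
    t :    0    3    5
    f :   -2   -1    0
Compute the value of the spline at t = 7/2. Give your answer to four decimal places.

With σ_i denoting the second derivative at x_i, h_i = 3, 2, and Δ_i = (y_(i+1) − y_i)/h_i = 1/3, 1/2:
  3·σ_0 + 10·σ_1 + 2·σ_2 = 6(Δ_1 - Δ_0) = 1
Natural end conditions: σ_0 = σ_2 = 0.
Hence σ_0 = 0, σ_1 = 1/10, σ_2 = 0.
On [3, 5], S(t) = -1 + 13/30·(t - 3) + 1/20·(t - 3)² - 1/120·(t - 3)³.
With (t - 3) = 1/2: S(7/2) = -247/320.

-0.7719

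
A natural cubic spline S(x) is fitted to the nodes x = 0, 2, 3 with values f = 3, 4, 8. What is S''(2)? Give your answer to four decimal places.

Let M_i = S''(x_i). Step sizes h_i = 2, 1; slopes of the chords Δ_i = (y_(i+1) - y_i)/h_i = 1/2, 4.
  2·M_0 + 6·M_1 + 1·M_2 = 6(Δ_1 - Δ_0) = 21
Natural end conditions: M_0 = M_2 = 0.
Solving the tridiagonal system: M_0 = 0, M_1 = 7/2, M_2 = 0.

3.5000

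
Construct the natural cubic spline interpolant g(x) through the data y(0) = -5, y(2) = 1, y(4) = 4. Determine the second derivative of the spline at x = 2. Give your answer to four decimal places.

-1.1250

Write M_i for g''(x_i). With h_i = 2, 2 and divided differences Δ_i = 3, 3/2, the continuity of g' gives the tridiagonal system
  2·M_0 + 8·M_1 + 2·M_2 = 6(Δ_1 - Δ_0) = -9
Natural end conditions: M_0 = M_2 = 0.
Solving the tridiagonal system: M_0 = 0, M_1 = -9/8, M_2 = 0.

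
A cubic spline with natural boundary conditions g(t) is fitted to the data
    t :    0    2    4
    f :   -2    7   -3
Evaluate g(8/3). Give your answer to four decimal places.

With σ_i denoting the second derivative at x_i, h_i = 2, 2, and Δ_i = (y_(i+1) − y_i)/h_i = 9/2, -5:
  2·σ_0 + 8·σ_1 + 2·σ_2 = 6(Δ_1 - Δ_0) = -57
Natural end conditions: σ_0 = σ_2 = 0.
Solving the tridiagonal system: σ_0 = 0, σ_1 = -57/8, σ_2 = 0.
On [2, 4], g(t) = 7 - 1/4·(t - 2) - 57/16·(t - 2)² + 19/32·(t - 2)³.
With (t - 2) = 2/3: g(8/3) = 293/54.

5.4259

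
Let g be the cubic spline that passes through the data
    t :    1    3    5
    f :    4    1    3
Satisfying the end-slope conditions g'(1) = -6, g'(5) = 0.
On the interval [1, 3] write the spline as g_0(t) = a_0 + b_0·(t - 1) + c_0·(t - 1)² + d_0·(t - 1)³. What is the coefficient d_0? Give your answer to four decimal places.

Write m_i for g''(x_i). With h_i = 2, 2 and divided differences Δ_i = -3/2, 1, the continuity of g' gives the tridiagonal system
  2·m_0 + 8·m_1 + 2·m_2 = 6(Δ_1 - Δ_0) = 15
Clamped end conditions give two more equations: 2h_0·m_0 + h_0·m_1 = 6(Δ_0 - g'(1)) = 27 and h_1·m_1 + 2h_1·m_2 = 6(g'(5) - Δ_1) = -6.
Solving the tridiagonal system: m_0 = 51/8, m_1 = 3/4, m_2 = -15/8.
On [1, 3], with g_0(t) = a_0 + b_0·(t - 1) + c_0·(t - 1)² + d_0·(t - 1)³: c_0 = m_0/2 = 51/16, d_0 = (m_1 - m_0)/(6h_0) = -15/32, b_0 = Δ_0 - h_0(2m_0 + m_1)/6 = -6.

-0.4688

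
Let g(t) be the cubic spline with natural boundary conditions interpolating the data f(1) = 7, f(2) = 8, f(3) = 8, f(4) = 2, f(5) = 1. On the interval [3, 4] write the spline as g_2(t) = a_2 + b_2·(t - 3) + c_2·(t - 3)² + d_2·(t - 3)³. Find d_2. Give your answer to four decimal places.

With m_i denoting the second derivative at x_i, h_i = 1, 1, 1, 1, and Δ_i = (y_(i+1) − y_i)/h_i = 1, 0, -6, -1:
  1·m_0 + 4·m_1 + 1·m_2 = 6(Δ_1 - Δ_0) = -6
  1·m_1 + 4·m_2 + 1·m_3 = 6(Δ_2 - Δ_1) = -36
  1·m_2 + 4·m_3 + 1·m_4 = 6(Δ_3 - Δ_2) = 30
Natural end conditions: m_0 = m_4 = 0.
Solving the tridiagonal system: m_0 = 0, m_1 = 3/2, m_2 = -12, m_3 = 21/2, m_4 = 0.
On [3, 4], with g_2(t) = a_2 + b_2·(t - 3) + c_2·(t - 3)² + d_2·(t - 3)³: c_2 = m_2/2 = -6, d_2 = (m_3 - m_2)/(6h_2) = 15/4, b_2 = Δ_2 - h_2(2m_2 + m_3)/6 = -15/4.

3.7500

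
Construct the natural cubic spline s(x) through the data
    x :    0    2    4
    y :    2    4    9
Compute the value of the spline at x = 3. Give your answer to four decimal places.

6.2188

Put M_i = s'' at the i-th knot. Here h = (2, 2) and Δ = (1, 5/2), so the interior equations h_(i-1)·M_(i-1) + 2(h_(i-1)+h_i)·M_i + h_i·M_(i+1) = 6(Δ_i − Δ_(i-1)) read
  2·M_0 + 8·M_1 + 2·M_2 = 6(Δ_1 - Δ_0) = 9
Natural end conditions: M_0 = M_2 = 0.
Forward elimination and back-substitution give M_0 = 0, M_1 = 9/8, M_2 = 0.
On [2, 4], s(x) = 4 + 7/4·(x - 2) + 9/16·(x - 2)² - 3/32·(x - 2)³.
With (x - 2) = 1: s(3) = 199/32.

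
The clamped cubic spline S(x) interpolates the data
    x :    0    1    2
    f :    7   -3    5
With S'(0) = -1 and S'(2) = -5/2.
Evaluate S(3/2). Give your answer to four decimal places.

Let M_i = S''(x_i). Step sizes h_i = 1, 1; slopes of the chords Δ_i = (y_(i+1) - y_i)/h_i = -10, 8.
  1·M_0 + 4·M_1 + 1·M_2 = 6(Δ_1 - Δ_0) = 108
Clamped end conditions give two more equations: 2h_0·M_0 + h_0·M_1 = 6(Δ_0 - S'(0)) = -54 and h_1·M_1 + 2h_1·M_2 = 6(S'(2) - Δ_1) = -63.
Hence M_0 = -219/4, M_1 = 111/2, M_2 = -237/4.
On [1, 2], S(x) = -3 - 5/8·(x - 1) + 111/4·(x - 1)² - 153/8·(x - 1)³.
With (x - 1) = 1/2: S(3/2) = 79/64.

1.2344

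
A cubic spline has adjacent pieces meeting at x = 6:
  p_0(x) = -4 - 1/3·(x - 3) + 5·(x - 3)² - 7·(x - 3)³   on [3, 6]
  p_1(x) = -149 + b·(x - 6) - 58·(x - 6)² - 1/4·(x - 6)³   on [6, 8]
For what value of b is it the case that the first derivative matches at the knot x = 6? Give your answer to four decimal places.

-159.3333

p_0'(x) = -1/3 + 10·(x - 3) - 21·(x - 3)², so p_0'(6) = -478/3. On the right, p_1'(6) = b, so b = -478/3.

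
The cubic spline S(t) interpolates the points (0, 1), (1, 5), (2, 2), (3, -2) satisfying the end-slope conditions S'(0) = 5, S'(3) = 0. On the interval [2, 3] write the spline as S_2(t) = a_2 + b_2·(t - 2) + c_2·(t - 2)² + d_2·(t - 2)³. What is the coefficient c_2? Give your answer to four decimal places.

Write M_i for S''(x_i). With h_i = 1, 1, 1 and divided differences Δ_i = 4, -3, -4, the continuity of S' gives the tridiagonal system
  1·M_0 + 4·M_1 + 1·M_2 = 6(Δ_1 - Δ_0) = -42
  1·M_1 + 4·M_2 + 1·M_3 = 6(Δ_2 - Δ_1) = -6
Clamped end conditions give two more equations: 2h_0·M_0 + h_0·M_1 = 6(Δ_0 - S'(0)) = -6 and h_2·M_2 + 2h_2·M_3 = 6(S'(3) - Δ_2) = 24.
Solving: M_0 = 34/15, M_1 = -158/15, M_2 = -32/15, M_3 = 196/15.
On [2, 3], with S_2(t) = a_2 + b_2·(t - 2) + c_2·(t - 2)² + d_2·(t - 2)³: c_2 = M_2/2 = -16/15, d_2 = (M_3 - M_2)/(6h_2) = 38/15, b_2 = Δ_2 - h_2(2M_2 + M_3)/6 = -82/15.

-1.0667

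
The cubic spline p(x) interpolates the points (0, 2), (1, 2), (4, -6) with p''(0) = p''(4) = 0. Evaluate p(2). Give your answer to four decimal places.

With M_i denoting the second derivative at x_i, h_i = 1, 3, and Δ_i = (y_(i+1) − y_i)/h_i = 0, -8/3:
  1·M_0 + 8·M_1 + 3·M_2 = 6(Δ_1 - Δ_0) = -16
Natural end conditions: M_0 = M_2 = 0.
Forward elimination and back-substitution give M_0 = 0, M_1 = -2, M_2 = 0.
On [1, 4], p(x) = 2 - 2/3·(x - 1) - 1·(x - 1)² + 1/9·(x - 1)³.
With (x - 1) = 1: p(2) = 4/9.

0.4444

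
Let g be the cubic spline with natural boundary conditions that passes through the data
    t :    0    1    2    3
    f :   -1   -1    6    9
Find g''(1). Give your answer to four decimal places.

Put m_i = g'' at the i-th knot. Here h = (1, 1, 1) and Δ = (0, 7, 3), so the interior equations h_(i-1)·m_(i-1) + 2(h_(i-1)+h_i)·m_i + h_i·m_(i+1) = 6(Δ_i − Δ_(i-1)) read
  1·m_0 + 4·m_1 + 1·m_2 = 6(Δ_1 - Δ_0) = 42
  1·m_1 + 4·m_2 + 1·m_3 = 6(Δ_2 - Δ_1) = -24
Natural end conditions: m_0 = m_3 = 0.
Hence m_0 = 0, m_1 = 64/5, m_2 = -46/5, m_3 = 0.

12.8000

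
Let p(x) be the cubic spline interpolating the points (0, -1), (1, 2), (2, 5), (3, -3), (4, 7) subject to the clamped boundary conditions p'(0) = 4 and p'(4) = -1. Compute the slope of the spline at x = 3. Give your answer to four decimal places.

3.1964

Write M_i for p''(x_i). With h_i = 1, 1, 1, 1 and divided differences Δ_i = 3, 3, -8, 10, the continuity of p' gives the tridiagonal system
  1·M_0 + 4·M_1 + 1·M_2 = 6(Δ_1 - Δ_0) = 0
  1·M_1 + 4·M_2 + 1·M_3 = 6(Δ_2 - Δ_1) = -66
  1·M_2 + 4·M_3 + 1·M_4 = 6(Δ_3 - Δ_2) = 108
Clamped end conditions give two more equations: 2h_0·M_0 + h_0·M_1 = 6(Δ_0 - p'(0)) = -6 and h_3·M_3 + 2h_3·M_4 = 6(p'(4) - Δ_3) = -66.
Hence M_0 = -221/28, M_1 = 137/14, M_2 = -125/4, M_3 = 689/14, M_4 = -1613/28.
On [3, 4], p'(x) = b_3 + 2c_3·(x - 3) + 3d_3·(x - 3)² with b_3 = Δ_3 - h_3(2M_3 + M_4)/6 = 179/56, c_3 = M_3/2 = 689/28, d_3 = (M_4 - M_3)/(6h_3) = -997/56. So p'(3) = 179/56.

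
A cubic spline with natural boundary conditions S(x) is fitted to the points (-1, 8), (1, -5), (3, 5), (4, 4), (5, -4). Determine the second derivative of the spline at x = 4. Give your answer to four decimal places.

Write M_i for S''(x_i). With h_i = 2, 2, 1, 1 and divided differences Δ_i = -13/2, 5, -1, -8, the continuity of S' gives the tridiagonal system
  2·M_0 + 8·M_1 + 2·M_2 = 6(Δ_1 - Δ_0) = 69
  2·M_1 + 6·M_2 + 1·M_3 = 6(Δ_2 - Δ_1) = -36
  1·M_2 + 4·M_3 + 1·M_4 = 6(Δ_3 - Δ_2) = -42
Natural end conditions: M_0 = M_4 = 0.
Forward elimination and back-substitution give M_0 = 0, M_1 = 597/56, M_2 = -57/7, M_3 = -237/28, M_4 = 0.

-8.4643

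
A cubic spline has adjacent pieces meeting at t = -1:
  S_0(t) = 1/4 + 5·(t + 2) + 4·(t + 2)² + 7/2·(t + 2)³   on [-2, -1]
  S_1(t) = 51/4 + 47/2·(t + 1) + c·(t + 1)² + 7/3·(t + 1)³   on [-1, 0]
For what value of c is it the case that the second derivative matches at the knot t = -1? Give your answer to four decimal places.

14.5000

S_0''(t) = 8 + 21·(t + 2), so S_0''(-1) = 29. On the right, S_1''(-1) = 2c, so c = 29/2.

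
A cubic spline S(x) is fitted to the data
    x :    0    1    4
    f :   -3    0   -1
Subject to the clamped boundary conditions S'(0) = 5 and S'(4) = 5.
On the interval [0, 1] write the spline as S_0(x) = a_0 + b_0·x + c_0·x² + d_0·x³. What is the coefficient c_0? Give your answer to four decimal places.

-1.7500

Write M_i for S''(x_i). With h_i = 1, 3 and divided differences Δ_i = 3, -1/3, the continuity of S' gives the tridiagonal system
  1·M_0 + 8·M_1 + 3·M_2 = 6(Δ_1 - Δ_0) = -20
Clamped end conditions give two more equations: 2h_0·M_0 + h_0·M_1 = 6(Δ_0 - S'(0)) = -12 and h_1·M_1 + 2h_1·M_2 = 6(S'(4) - Δ_1) = 32.
Forward elimination and back-substitution give M_0 = -7/2, M_1 = -5, M_2 = 47/6.
On [0, 1], with S_0(x) = a_0 + b_0·x + c_0·x² + d_0·x³: c_0 = M_0/2 = -7/4, d_0 = (M_1 - M_0)/(6h_0) = -1/4, b_0 = Δ_0 - h_0(2M_0 + M_1)/6 = 5.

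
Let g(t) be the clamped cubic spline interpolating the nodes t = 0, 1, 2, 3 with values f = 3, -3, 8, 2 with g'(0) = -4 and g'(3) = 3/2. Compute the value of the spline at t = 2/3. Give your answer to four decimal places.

-2.3580

Write M_i for g''(x_i). With h_i = 1, 1, 1 and divided differences Δ_i = -6, 11, -6, the continuity of g' gives the tridiagonal system
  1·M_0 + 4·M_1 + 1·M_2 = 6(Δ_1 - Δ_0) = 102
  1·M_1 + 4·M_2 + 1·M_3 = 6(Δ_2 - Δ_1) = -102
Clamped end conditions give two more equations: 2h_0·M_0 + h_0·M_1 = 6(Δ_0 - g'(0)) = -12 and h_2·M_2 + 2h_2·M_3 = 6(g'(3) - Δ_2) = 45.
Solving: M_0 = -85/3, M_1 = 134/3, M_2 = -145/3, M_3 = 140/3.
On [0, 1], g(t) = 3 - 4·t - 85/6·t² + 73/6·t³.
With t = 2/3: g(2/3) = -191/81.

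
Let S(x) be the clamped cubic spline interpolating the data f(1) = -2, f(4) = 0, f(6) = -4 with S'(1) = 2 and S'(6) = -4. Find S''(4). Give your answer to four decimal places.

-0.8000

Write M_i for S''(x_i). With h_i = 3, 2 and divided differences Δ_i = 2/3, -2, the continuity of S' gives the tridiagonal system
  3·M_0 + 10·M_1 + 2·M_2 = 6(Δ_1 - Δ_0) = -16
Clamped end conditions give two more equations: 2h_0·M_0 + h_0·M_1 = 6(Δ_0 - S'(1)) = -8 and h_1·M_1 + 2h_1·M_2 = 6(S'(6) - Δ_1) = -12.
Solving the tridiagonal system: M_0 = -14/15, M_1 = -4/5, M_2 = -13/5.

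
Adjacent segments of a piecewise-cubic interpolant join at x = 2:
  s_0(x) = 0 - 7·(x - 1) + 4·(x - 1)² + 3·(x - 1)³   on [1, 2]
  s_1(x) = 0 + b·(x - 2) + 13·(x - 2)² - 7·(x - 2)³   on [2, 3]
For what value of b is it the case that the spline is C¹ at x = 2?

s_0'(x) = -7 + 8·(x - 1) + 9·(x - 1)², so s_0'(2) = 10. On the right, s_1'(2) = b, so b = 10.

10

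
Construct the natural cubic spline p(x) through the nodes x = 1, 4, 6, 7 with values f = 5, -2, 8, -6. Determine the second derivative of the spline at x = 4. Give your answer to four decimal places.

With m_i denoting the second derivative at x_i, h_i = 3, 2, 1, and Δ_i = (y_(i+1) − y_i)/h_i = -7/3, 5, -14:
  3·m_0 + 10·m_1 + 2·m_2 = 6(Δ_1 - Δ_0) = 44
  2·m_1 + 6·m_2 + 1·m_3 = 6(Δ_2 - Δ_1) = -114
Natural end conditions: m_0 = m_3 = 0.
Solving the tridiagonal system: m_0 = 0, m_1 = 123/14, m_2 = -307/14, m_3 = 0.

8.7857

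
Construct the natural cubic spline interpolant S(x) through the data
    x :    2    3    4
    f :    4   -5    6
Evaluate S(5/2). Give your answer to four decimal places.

-2.3750

With M_i denoting the second derivative at x_i, h_i = 1, 1, and Δ_i = (y_(i+1) − y_i)/h_i = -9, 11:
  1·M_0 + 4·M_1 + 1·M_2 = 6(Δ_1 - Δ_0) = 120
Natural end conditions: M_0 = M_2 = 0.
Solving the tridiagonal system: M_0 = 0, M_1 = 30, M_2 = 0.
On [2, 3], S(x) = 4 - 14·(x - 2) + 0·(x - 2)² + 5·(x - 2)³.
With (x - 2) = 1/2: S(5/2) = -19/8.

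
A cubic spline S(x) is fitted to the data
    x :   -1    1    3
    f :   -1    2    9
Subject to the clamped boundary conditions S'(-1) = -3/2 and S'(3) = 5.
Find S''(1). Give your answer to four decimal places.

-0.2500

Put M_i = S'' at the i-th knot. Here h = (2, 2) and Δ = (3/2, 7/2), so the interior equations h_(i-1)·M_(i-1) + 2(h_(i-1)+h_i)·M_i + h_i·M_(i+1) = 6(Δ_i − Δ_(i-1)) read
  2·M_0 + 8·M_1 + 2·M_2 = 6(Δ_1 - Δ_0) = 12
Clamped end conditions give two more equations: 2h_0·M_0 + h_0·M_1 = 6(Δ_0 - S'(-1)) = 18 and h_1·M_1 + 2h_1·M_2 = 6(S'(3) - Δ_1) = 9.
Hence M_0 = 37/8, M_1 = -1/4, M_2 = 19/8.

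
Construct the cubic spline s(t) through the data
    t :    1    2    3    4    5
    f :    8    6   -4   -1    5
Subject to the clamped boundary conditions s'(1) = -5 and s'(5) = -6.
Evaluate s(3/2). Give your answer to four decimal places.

With σ_i denoting the second derivative at x_i, h_i = 1, 1, 1, 1, and Δ_i = (y_(i+1) − y_i)/h_i = -2, -10, 3, 6:
  1·σ_0 + 4·σ_1 + 1·σ_2 = 6(Δ_1 - Δ_0) = -48
  1·σ_1 + 4·σ_2 + 1·σ_3 = 6(Δ_2 - Δ_1) = 78
  1·σ_2 + 4·σ_3 + 1·σ_4 = 6(Δ_3 - Δ_2) = 18
Clamped end conditions give two more equations: 2h_0·σ_0 + h_0·σ_1 = 6(Δ_0 - s'(1)) = 18 and h_3·σ_3 + 2h_3·σ_4 = 6(s'(5) - Δ_3) = -72.
Hence σ_0 = 143/7, σ_1 = -160/7, σ_2 = 23, σ_3 = 62/7, σ_4 = -283/7.
On [1, 2], s(t) = 8 - 5·(t - 1) + 143/14·(t - 1)² - 101/14·(t - 1)³.
With (t - 1) = 1/2: s(3/2) = 801/112.

7.1518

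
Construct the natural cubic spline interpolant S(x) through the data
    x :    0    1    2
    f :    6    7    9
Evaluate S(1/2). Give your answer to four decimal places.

With m_i denoting the second derivative at x_i, h_i = 1, 1, and Δ_i = (y_(i+1) − y_i)/h_i = 1, 2:
  1·m_0 + 4·m_1 + 1·m_2 = 6(Δ_1 - Δ_0) = 6
Natural end conditions: m_0 = m_2 = 0.
Forward elimination and back-substitution give m_0 = 0, m_1 = 3/2, m_2 = 0.
On [0, 1], S(x) = 6 + 3/4·x + 0·x² + 1/4·x³.
With x = 1/2: S(1/2) = 205/32.

6.4063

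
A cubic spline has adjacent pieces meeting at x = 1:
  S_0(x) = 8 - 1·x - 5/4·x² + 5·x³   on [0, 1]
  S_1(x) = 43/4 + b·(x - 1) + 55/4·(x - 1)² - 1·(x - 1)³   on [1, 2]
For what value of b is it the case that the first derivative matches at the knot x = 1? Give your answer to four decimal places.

S_0'(x) = -1 - 5/2·x + 15·x², so S_0'(1) = 23/2. On the right, S_1'(1) = b, so b = 23/2.

11.5000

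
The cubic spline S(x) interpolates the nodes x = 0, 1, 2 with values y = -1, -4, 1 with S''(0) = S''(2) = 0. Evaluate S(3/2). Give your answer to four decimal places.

-2.2500

With m_i denoting the second derivative at x_i, h_i = 1, 1, and Δ_i = (y_(i+1) − y_i)/h_i = -3, 5:
  1·m_0 + 4·m_1 + 1·m_2 = 6(Δ_1 - Δ_0) = 48
Natural end conditions: m_0 = m_2 = 0.
Solving: m_0 = 0, m_1 = 12, m_2 = 0.
On [1, 2], S(x) = -4 + 1·(x - 1) + 6·(x - 1)² - 2·(x - 1)³.
With (x - 1) = 1/2: S(3/2) = -9/4.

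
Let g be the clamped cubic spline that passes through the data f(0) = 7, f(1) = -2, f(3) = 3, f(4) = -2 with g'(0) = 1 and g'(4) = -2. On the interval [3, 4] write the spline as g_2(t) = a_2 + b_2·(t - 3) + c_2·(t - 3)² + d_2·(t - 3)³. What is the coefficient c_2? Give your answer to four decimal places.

With M_i denoting the second derivative at x_i, h_i = 1, 2, 1, and Δ_i = (y_(i+1) − y_i)/h_i = -9, 5/2, -5:
  1·M_0 + 6·M_1 + 2·M_2 = 6(Δ_1 - Δ_0) = 69
  2·M_1 + 6·M_2 + 1·M_3 = 6(Δ_2 - Δ_1) = -45
Clamped end conditions give two more equations: 2h_0·M_0 + h_0·M_1 = 6(Δ_0 - g'(0)) = -60 and h_2·M_2 + 2h_2·M_3 = 6(g'(4) - Δ_2) = 18.
Solving: M_0 = -297/7, M_1 = 174/7, M_2 = -132/7, M_3 = 129/7.
On [3, 4], with g_2(t) = a_2 + b_2·(t - 3) + c_2·(t - 3)² + d_2·(t - 3)³: c_2 = M_2/2 = -66/7, d_2 = (M_3 - M_2)/(6h_2) = 87/14, b_2 = Δ_2 - h_2(2M_2 + M_3)/6 = -25/14.

-9.4286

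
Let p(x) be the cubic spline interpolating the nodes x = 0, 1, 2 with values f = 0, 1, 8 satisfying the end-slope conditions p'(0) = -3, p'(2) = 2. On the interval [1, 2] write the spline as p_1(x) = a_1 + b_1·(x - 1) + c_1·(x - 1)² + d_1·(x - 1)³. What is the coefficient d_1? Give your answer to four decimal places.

-5.7500

Let M_i = p''(x_i). Step sizes h_i = 1, 1; slopes of the chords Δ_i = (y_(i+1) - y_i)/h_i = 1, 7.
  1·M_0 + 4·M_1 + 1·M_2 = 6(Δ_1 - Δ_0) = 36
Clamped end conditions give two more equations: 2h_0·M_0 + h_0·M_1 = 6(Δ_0 - p'(0)) = 24 and h_1·M_1 + 2h_1·M_2 = 6(p'(2) - Δ_1) = -30.
Hence M_0 = 11/2, M_1 = 13, M_2 = -43/2.
On [1, 2], with p_1(x) = a_1 + b_1·(x - 1) + c_1·(x - 1)² + d_1·(x - 1)³: c_1 = M_1/2 = 13/2, d_1 = (M_2 - M_1)/(6h_1) = -23/4, b_1 = Δ_1 - h_1(2M_1 + M_2)/6 = 25/4.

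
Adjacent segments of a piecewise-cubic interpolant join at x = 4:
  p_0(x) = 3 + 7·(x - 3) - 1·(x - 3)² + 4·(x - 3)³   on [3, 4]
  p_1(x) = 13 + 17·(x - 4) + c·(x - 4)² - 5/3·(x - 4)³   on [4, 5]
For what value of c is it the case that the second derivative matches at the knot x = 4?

p_0''(x) = -2 + 24·(x - 3), so p_0''(4) = 22. On the right, p_1''(4) = 2c, so c = 11.

11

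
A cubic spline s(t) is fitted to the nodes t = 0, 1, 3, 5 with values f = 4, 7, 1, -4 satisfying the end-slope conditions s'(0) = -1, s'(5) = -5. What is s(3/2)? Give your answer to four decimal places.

7.0673

Put M_i = s'' at the i-th knot. Here h = (1, 2, 2) and Δ = (3, -3, -5/2), so the interior equations h_(i-1)·M_(i-1) + 2(h_(i-1)+h_i)·M_i + h_i·M_(i+1) = 6(Δ_i − Δ_(i-1)) read
  1·M_0 + 6·M_1 + 2·M_2 = 6(Δ_1 - Δ_0) = -36
  2·M_1 + 8·M_2 + 2·M_3 = 6(Δ_2 - Δ_1) = 3
Clamped end conditions give two more equations: 2h_0·M_0 + h_0·M_1 = 6(Δ_0 - s'(0)) = 24 and h_2·M_2 + 2h_2·M_3 = 6(s'(5) - Δ_2) = -15.
Solving: M_0 = 395/23, M_1 = -238/23, M_2 = 205/46, M_3 = -275/46.
On [1, 3], s(t) = 7 + 111/46·(t - 1) - 119/23·(t - 1)² + 227/184·(t - 1)³.
With (t - 1) = 1/2: s(3/2) = 10403/1472.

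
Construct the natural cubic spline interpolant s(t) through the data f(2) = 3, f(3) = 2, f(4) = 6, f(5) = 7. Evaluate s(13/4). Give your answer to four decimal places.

2.7625

Let M_i = s''(x_i). Step sizes h_i = 1, 1, 1; slopes of the chords Δ_i = (y_(i+1) - y_i)/h_i = -1, 4, 1.
  1·M_0 + 4·M_1 + 1·M_2 = 6(Δ_1 - Δ_0) = 30
  1·M_1 + 4·M_2 + 1·M_3 = 6(Δ_2 - Δ_1) = -18
Natural end conditions: M_0 = M_3 = 0.
Hence M_0 = 0, M_1 = 46/5, M_2 = -34/5, M_3 = 0.
On [3, 4], s(t) = 2 + 31/15·(t - 3) + 23/5·(t - 3)² - 8/3·(t - 3)³.
With (t - 3) = 1/4: s(13/4) = 221/80.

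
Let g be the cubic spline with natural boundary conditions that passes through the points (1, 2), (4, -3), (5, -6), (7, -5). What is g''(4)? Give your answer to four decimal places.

-1.4681

Put m_i = g'' at the i-th knot. Here h = (3, 1, 2) and Δ = (-5/3, -3, 1/2), so the interior equations h_(i-1)·m_(i-1) + 2(h_(i-1)+h_i)·m_i + h_i·m_(i+1) = 6(Δ_i − Δ_(i-1)) read
  3·m_0 + 8·m_1 + 1·m_2 = 6(Δ_1 - Δ_0) = -8
  1·m_1 + 6·m_2 + 2·m_3 = 6(Δ_2 - Δ_1) = 21
Natural end conditions: m_0 = m_3 = 0.
Solving: m_0 = 0, m_1 = -69/47, m_2 = 176/47, m_3 = 0.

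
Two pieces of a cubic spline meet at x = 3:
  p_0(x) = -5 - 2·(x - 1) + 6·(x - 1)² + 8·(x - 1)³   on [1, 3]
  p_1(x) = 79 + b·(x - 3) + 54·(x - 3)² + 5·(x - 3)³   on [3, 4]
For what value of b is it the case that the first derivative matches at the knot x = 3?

p_0'(x) = -2 + 12·(x - 1) + 24·(x - 1)², so p_0'(3) = 118. On the right, p_1'(3) = b, so b = 118.

118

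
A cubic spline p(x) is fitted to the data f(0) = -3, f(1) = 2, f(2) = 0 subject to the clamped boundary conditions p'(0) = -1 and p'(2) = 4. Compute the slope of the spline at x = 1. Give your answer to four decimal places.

1.5000

Let M_i = p''(x_i). Step sizes h_i = 1, 1; slopes of the chords Δ_i = (y_(i+1) - y_i)/h_i = 5, -2.
  1·M_0 + 4·M_1 + 1·M_2 = 6(Δ_1 - Δ_0) = -42
Clamped end conditions give two more equations: 2h_0·M_0 + h_0·M_1 = 6(Δ_0 - p'(0)) = 36 and h_1·M_1 + 2h_1·M_2 = 6(p'(2) - Δ_1) = 36.
Solving the tridiagonal system: M_0 = 31, M_1 = -26, M_2 = 31.
On [1, 2], p'(x) = b_1 + 2c_1·(x - 1) + 3d_1·(x - 1)² with b_1 = Δ_1 - h_1(2M_1 + M_2)/6 = 3/2, c_1 = M_1/2 = -13, d_1 = (M_2 - M_1)/(6h_1) = 19/2. So p'(1) = 3/2.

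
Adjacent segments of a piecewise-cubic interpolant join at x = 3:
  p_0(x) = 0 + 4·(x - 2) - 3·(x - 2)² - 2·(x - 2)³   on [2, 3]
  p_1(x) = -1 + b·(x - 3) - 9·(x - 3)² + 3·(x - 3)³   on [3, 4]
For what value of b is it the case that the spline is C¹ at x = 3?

p_0'(x) = 4 - 6·(x - 2) - 6·(x - 2)², so p_0'(3) = -8. On the right, p_1'(3) = b, so b = -8.

-8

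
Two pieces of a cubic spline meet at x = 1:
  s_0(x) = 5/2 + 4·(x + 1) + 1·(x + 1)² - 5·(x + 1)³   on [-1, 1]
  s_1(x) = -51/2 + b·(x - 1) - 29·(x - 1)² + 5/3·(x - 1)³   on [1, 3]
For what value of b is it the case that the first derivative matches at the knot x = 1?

-52

s_0'(x) = 4 + 2·(x + 1) - 15·(x + 1)², so s_0'(1) = -52. On the right, s_1'(1) = b, so b = -52.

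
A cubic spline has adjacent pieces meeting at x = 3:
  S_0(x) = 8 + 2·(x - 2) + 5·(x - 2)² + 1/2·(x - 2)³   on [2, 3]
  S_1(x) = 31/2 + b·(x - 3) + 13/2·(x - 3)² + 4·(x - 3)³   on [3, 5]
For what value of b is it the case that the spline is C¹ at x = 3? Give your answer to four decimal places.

13.5000

S_0'(x) = 2 + 10·(x - 2) + 3/2·(x - 2)², so S_0'(3) = 27/2. On the right, S_1'(3) = b, so b = 27/2.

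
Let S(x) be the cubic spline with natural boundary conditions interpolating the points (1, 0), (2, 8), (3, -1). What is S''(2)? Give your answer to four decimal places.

Write M_i for S''(x_i). With h_i = 1, 1 and divided differences Δ_i = 8, -9, the continuity of S' gives the tridiagonal system
  1·M_0 + 4·M_1 + 1·M_2 = 6(Δ_1 - Δ_0) = -102
Natural end conditions: M_0 = M_2 = 0.
Solving the tridiagonal system: M_0 = 0, M_1 = -51/2, M_2 = 0.

-25.5000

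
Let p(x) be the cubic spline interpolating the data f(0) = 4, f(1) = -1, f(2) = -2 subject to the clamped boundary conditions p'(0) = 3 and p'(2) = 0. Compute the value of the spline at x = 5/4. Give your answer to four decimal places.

With σ_i denoting the second derivative at x_i, h_i = 1, 1, and Δ_i = (y_(i+1) − y_i)/h_i = -5, -1:
  1·σ_0 + 4·σ_1 + 1·σ_2 = 6(Δ_1 - Δ_0) = 24
Clamped end conditions give two more equations: 2h_0·σ_0 + h_0·σ_1 = 6(Δ_0 - p'(0)) = -48 and h_1·σ_1 + 2h_1·σ_2 = 6(p'(2) - Δ_1) = 6.
Solving the tridiagonal system: σ_0 = -63/2, σ_1 = 15, σ_2 = -9/2.
On [1, 2], p(x) = -1 - 21/4·(x - 1) + 15/2·(x - 1)² - 13/4·(x - 1)³.
With (x - 1) = 1/4: p(5/4) = -485/256.

-1.8945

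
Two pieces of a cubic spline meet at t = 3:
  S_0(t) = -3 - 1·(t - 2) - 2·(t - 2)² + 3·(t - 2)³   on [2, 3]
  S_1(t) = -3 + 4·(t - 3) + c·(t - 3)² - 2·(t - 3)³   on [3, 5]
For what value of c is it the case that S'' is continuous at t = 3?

7

S_0''(t) = -4 + 18·(t - 2), so S_0''(3) = 14. On the right, S_1''(3) = 2c, so c = 7.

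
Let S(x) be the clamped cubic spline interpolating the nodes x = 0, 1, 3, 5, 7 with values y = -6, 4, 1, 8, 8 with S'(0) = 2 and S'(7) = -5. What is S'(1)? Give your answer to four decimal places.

8.8837

With M_i denoting the second derivative at x_i, h_i = 1, 2, 2, 2, and Δ_i = (y_(i+1) − y_i)/h_i = 10, -3/2, 7/2, 0:
  1·M_0 + 6·M_1 + 2·M_2 = 6(Δ_1 - Δ_0) = -69
  2·M_1 + 8·M_2 + 2·M_3 = 6(Δ_2 - Δ_1) = 30
  2·M_2 + 8·M_3 + 2·M_4 = 6(Δ_3 - Δ_2) = -21
Clamped end conditions give two more equations: 2h_0·M_0 + h_0·M_1 = 6(Δ_0 - S'(0)) = 48 and h_3·M_3 + 2h_3·M_4 = 6(S'(7) - Δ_3) = -30.
Solving the tridiagonal system: M_0 = 1472/43, M_1 = -880/43, M_2 = 841/86, M_3 = -157/43, M_4 = -244/43.
On [1, 3], S'(x) = b_1 + 2c_1·(x - 1) + 3d_1·(x - 1)² with b_1 = Δ_1 - h_1(2M_1 + M_2)/6 = 382/43, c_1 = M_1/2 = -440/43, d_1 = (M_2 - M_1)/(6h_1) = 867/344. So S'(1) = 382/43.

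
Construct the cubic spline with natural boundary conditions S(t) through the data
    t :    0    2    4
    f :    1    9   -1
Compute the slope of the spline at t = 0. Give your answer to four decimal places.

With σ_i denoting the second derivative at x_i, h_i = 2, 2, and Δ_i = (y_(i+1) − y_i)/h_i = 4, -5:
  2·σ_0 + 8·σ_1 + 2·σ_2 = 6(Δ_1 - Δ_0) = -54
Natural end conditions: σ_0 = σ_2 = 0.
Solving: σ_0 = 0, σ_1 = -27/4, σ_2 = 0.
On [0, 2], S'(t) = b_0 + 2c_0·t + 3d_0·t² with b_0 = Δ_0 - h_0(2σ_0 + σ_1)/6 = 25/4, c_0 = σ_0/2 = 0, d_0 = (σ_1 - σ_0)/(6h_0) = -9/16. So S'(0) = 25/4.

6.2500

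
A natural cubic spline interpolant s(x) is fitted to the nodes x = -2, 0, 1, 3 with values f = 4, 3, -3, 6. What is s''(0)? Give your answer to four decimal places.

-7.4571

Write M_i for s''(x_i). With h_i = 2, 1, 2 and divided differences Δ_i = -1/2, -6, 9/2, the continuity of s' gives the tridiagonal system
  2·M_0 + 6·M_1 + 1·M_2 = 6(Δ_1 - Δ_0) = -33
  1·M_1 + 6·M_2 + 2·M_3 = 6(Δ_2 - Δ_1) = 63
Natural end conditions: M_0 = M_3 = 0.
Hence M_0 = 0, M_1 = -261/35, M_2 = 411/35, M_3 = 0.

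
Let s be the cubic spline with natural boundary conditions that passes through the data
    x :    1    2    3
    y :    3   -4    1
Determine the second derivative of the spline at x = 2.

Write m_i for s''(x_i). With h_i = 1, 1 and divided differences Δ_i = -7, 5, the continuity of s' gives the tridiagonal system
  1·m_0 + 4·m_1 + 1·m_2 = 6(Δ_1 - Δ_0) = 72
Natural end conditions: m_0 = m_2 = 0.
Hence m_0 = 0, m_1 = 18, m_2 = 0.

18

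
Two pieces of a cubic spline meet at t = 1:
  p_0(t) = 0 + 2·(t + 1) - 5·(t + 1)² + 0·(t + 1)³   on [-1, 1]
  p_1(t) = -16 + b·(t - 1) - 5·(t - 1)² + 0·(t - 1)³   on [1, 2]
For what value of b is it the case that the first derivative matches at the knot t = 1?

-18

p_0'(t) = 2 - 10·(t + 1) + 0·(t + 1)², so p_0'(1) = -18. On the right, p_1'(1) = b, so b = -18.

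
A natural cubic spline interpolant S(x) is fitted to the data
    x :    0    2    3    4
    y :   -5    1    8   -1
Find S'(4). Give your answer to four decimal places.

Write σ_i for S''(x_i). With h_i = 2, 1, 1 and divided differences Δ_i = 3, 7, -9, the continuity of S' gives the tridiagonal system
  2·σ_0 + 6·σ_1 + 1·σ_2 = 6(Δ_1 - Δ_0) = 24
  1·σ_1 + 4·σ_2 + 1·σ_3 = 6(Δ_2 - Δ_1) = -96
Natural end conditions: σ_0 = σ_3 = 0.
Hence σ_0 = 0, σ_1 = 192/23, σ_2 = -600/23, σ_3 = 0.
On [3, 4], S'(x) = b_2 + 2c_2·(x - 3) + 3d_2·(x - 3)² with b_2 = Δ_2 - h_2(2σ_2 + σ_3)/6 = -7/23, c_2 = σ_2/2 = -300/23, d_2 = (σ_3 - σ_2)/(6h_2) = 100/23. So S'(4) = -307/23.

-13.3478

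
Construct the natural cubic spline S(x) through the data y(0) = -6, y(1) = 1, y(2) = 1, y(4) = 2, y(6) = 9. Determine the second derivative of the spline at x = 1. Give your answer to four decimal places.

Write σ_i for S''(x_i). With h_i = 1, 1, 2, 2 and divided differences Δ_i = 7, 0, 1/2, 7/2, the continuity of S' gives the tridiagonal system
  1·σ_0 + 4·σ_1 + 1·σ_2 = 6(Δ_1 - Δ_0) = -42
  1·σ_1 + 6·σ_2 + 2·σ_3 = 6(Δ_2 - Δ_1) = 3
  2·σ_2 + 8·σ_3 + 2·σ_4 = 6(Δ_3 - Δ_2) = 18
Natural end conditions: σ_0 = σ_4 = 0.
Forward elimination and back-substitution give σ_0 = 0, σ_1 = -153/14, σ_2 = 12/7, σ_3 = 51/28, σ_4 = 0.

-10.9286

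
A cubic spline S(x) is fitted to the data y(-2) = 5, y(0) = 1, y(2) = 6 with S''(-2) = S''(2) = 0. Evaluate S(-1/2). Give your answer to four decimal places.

With M_i denoting the second derivative at x_i, h_i = 2, 2, and Δ_i = (y_(i+1) − y_i)/h_i = -2, 5/2:
  2·M_0 + 8·M_1 + 2·M_2 = 6(Δ_1 - Δ_0) = 27
Natural end conditions: M_0 = M_2 = 0.
Solving: M_0 = 0, M_1 = 27/8, M_2 = 0.
On [-2, 0], S(x) = 5 - 25/8·(x + 2) + 0·(x + 2)² + 9/32·(x + 2)³.
With (x + 2) = 3/2: S(-1/2) = 323/256.

1.2617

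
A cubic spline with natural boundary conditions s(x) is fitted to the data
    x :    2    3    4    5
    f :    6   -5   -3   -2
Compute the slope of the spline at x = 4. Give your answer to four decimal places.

3.2667

Write m_i for s''(x_i). With h_i = 1, 1, 1 and divided differences Δ_i = -11, 2, 1, the continuity of s' gives the tridiagonal system
  1·m_0 + 4·m_1 + 1·m_2 = 6(Δ_1 - Δ_0) = 78
  1·m_1 + 4·m_2 + 1·m_3 = 6(Δ_2 - Δ_1) = -6
Natural end conditions: m_0 = m_3 = 0.
Solving the tridiagonal system: m_0 = 0, m_1 = 106/5, m_2 = -34/5, m_3 = 0.
On [4, 5], s'(x) = b_2 + 2c_2·(x - 4) + 3d_2·(x - 4)² with b_2 = Δ_2 - h_2(2m_2 + m_3)/6 = 49/15, c_2 = m_2/2 = -17/5, d_2 = (m_3 - m_2)/(6h_2) = 17/15. So s'(4) = 49/15.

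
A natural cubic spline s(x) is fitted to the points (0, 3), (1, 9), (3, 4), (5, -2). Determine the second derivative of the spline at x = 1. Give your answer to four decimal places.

-9.1364

Let m_i = s''(x_i). Step sizes h_i = 1, 2, 2; slopes of the chords Δ_i = (y_(i+1) - y_i)/h_i = 6, -5/2, -3.
  1·m_0 + 6·m_1 + 2·m_2 = 6(Δ_1 - Δ_0) = -51
  2·m_1 + 8·m_2 + 2·m_3 = 6(Δ_2 - Δ_1) = -3
Natural end conditions: m_0 = m_3 = 0.
Solving the tridiagonal system: m_0 = 0, m_1 = -201/22, m_2 = 21/11, m_3 = 0.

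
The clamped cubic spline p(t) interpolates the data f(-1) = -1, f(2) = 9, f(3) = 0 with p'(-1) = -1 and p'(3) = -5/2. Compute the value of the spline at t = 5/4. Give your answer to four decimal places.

With M_i denoting the second derivative at x_i, h_i = 3, 1, and Δ_i = (y_(i+1) − y_i)/h_i = 10/3, -9:
  3·M_0 + 8·M_1 + 1·M_2 = 6(Δ_1 - Δ_0) = -74
Clamped end conditions give two more equations: 2h_0·M_0 + h_0·M_1 = 6(Δ_0 - p'(-1)) = 26 and h_1·M_1 + 2h_1·M_2 = 6(p'(3) - Δ_1) = 39.
Forward elimination and back-substitution give M_0 = 317/24, M_1 = -71/4, M_2 = 227/8.
On [-1, 2], p(t) = -1 - 1·(t + 1) + 317/48·(t + 1)² - 743/432·(t + 1)³.
With (t + 1) = 9/4: p(5/4) = 10847/1024.

10.5928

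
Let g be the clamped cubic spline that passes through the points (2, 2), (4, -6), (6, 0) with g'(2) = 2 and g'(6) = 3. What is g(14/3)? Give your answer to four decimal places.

Let m_i = g''(x_i). Step sizes h_i = 2, 2; slopes of the chords Δ_i = (y_(i+1) - y_i)/h_i = -4, 3.
  2·m_0 + 8·m_1 + 2·m_2 = 6(Δ_1 - Δ_0) = 42
Clamped end conditions give two more equations: 2h_0·m_0 + h_0·m_1 = 6(Δ_0 - g'(2)) = -36 and h_1·m_1 + 2h_1·m_2 = 6(g'(6) - Δ_1) = 0.
Solving the tridiagonal system: m_0 = -14, m_1 = 10, m_2 = -5.
On [4, 6], g(t) = -6 - 2·(t - 4) + 5·(t - 4)² - 5/4·(t - 4)³.
With (t - 4) = 2/3: g(14/3) = -148/27.

-5.4815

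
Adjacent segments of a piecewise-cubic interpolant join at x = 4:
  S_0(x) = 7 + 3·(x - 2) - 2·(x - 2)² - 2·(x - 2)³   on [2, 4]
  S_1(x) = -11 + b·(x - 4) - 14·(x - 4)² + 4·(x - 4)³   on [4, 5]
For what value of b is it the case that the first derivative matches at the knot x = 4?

-29

S_0'(x) = 3 - 4·(x - 2) - 6·(x - 2)², so S_0'(4) = -29. On the right, S_1'(4) = b, so b = -29.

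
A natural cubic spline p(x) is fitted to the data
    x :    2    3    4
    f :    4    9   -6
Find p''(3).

Let M_i = p''(x_i). Step sizes h_i = 1, 1; slopes of the chords Δ_i = (y_(i+1) - y_i)/h_i = 5, -15.
  1·M_0 + 4·M_1 + 1·M_2 = 6(Δ_1 - Δ_0) = -120
Natural end conditions: M_0 = M_2 = 0.
Hence M_0 = 0, M_1 = -30, M_2 = 0.

-30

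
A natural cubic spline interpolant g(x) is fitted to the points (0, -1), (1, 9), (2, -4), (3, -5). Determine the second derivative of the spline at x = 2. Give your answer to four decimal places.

28.4000

Let m_i = g''(x_i). Step sizes h_i = 1, 1, 1; slopes of the chords Δ_i = (y_(i+1) - y_i)/h_i = 10, -13, -1.
  1·m_0 + 4·m_1 + 1·m_2 = 6(Δ_1 - Δ_0) = -138
  1·m_1 + 4·m_2 + 1·m_3 = 6(Δ_2 - Δ_1) = 72
Natural end conditions: m_0 = m_3 = 0.
Solving: m_0 = 0, m_1 = -208/5, m_2 = 142/5, m_3 = 0.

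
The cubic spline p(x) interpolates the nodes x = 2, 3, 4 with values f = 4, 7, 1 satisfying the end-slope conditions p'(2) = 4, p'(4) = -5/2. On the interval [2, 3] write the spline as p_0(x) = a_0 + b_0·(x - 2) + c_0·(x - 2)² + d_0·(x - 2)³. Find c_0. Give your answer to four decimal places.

Let σ_i = p''(x_i). Step sizes h_i = 1, 1; slopes of the chords Δ_i = (y_(i+1) - y_i)/h_i = 3, -6.
  1·σ_0 + 4·σ_1 + 1·σ_2 = 6(Δ_1 - Δ_0) = -54
Clamped end conditions give two more equations: 2h_0·σ_0 + h_0·σ_1 = 6(Δ_0 - p'(2)) = -6 and h_1·σ_1 + 2h_1·σ_2 = 6(p'(4) - Δ_1) = 21.
Forward elimination and back-substitution give σ_0 = 29/4, σ_1 = -41/2, σ_2 = 83/4.
On [2, 3], with p_0(x) = a_0 + b_0·(x - 2) + c_0·(x - 2)² + d_0·(x - 2)³: c_0 = σ_0/2 = 29/8, d_0 = (σ_1 - σ_0)/(6h_0) = -37/8, b_0 = Δ_0 - h_0(2σ_0 + σ_1)/6 = 4.

3.6250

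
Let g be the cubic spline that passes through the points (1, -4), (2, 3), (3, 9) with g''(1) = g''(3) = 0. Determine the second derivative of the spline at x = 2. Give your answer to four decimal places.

Put M_i = g'' at the i-th knot. Here h = (1, 1) and Δ = (7, 6), so the interior equations h_(i-1)·M_(i-1) + 2(h_(i-1)+h_i)·M_i + h_i·M_(i+1) = 6(Δ_i − Δ_(i-1)) read
  1·M_0 + 4·M_1 + 1·M_2 = 6(Δ_1 - Δ_0) = -6
Natural end conditions: M_0 = M_2 = 0.
Solving the tridiagonal system: M_0 = 0, M_1 = -3/2, M_2 = 0.

-1.5000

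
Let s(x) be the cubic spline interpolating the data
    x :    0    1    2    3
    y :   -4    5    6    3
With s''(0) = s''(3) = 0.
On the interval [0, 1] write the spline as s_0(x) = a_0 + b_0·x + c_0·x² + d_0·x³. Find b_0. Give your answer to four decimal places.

With m_i denoting the second derivative at x_i, h_i = 1, 1, 1, and Δ_i = (y_(i+1) − y_i)/h_i = 9, 1, -3:
  1·m_0 + 4·m_1 + 1·m_2 = 6(Δ_1 - Δ_0) = -48
  1·m_1 + 4·m_2 + 1·m_3 = 6(Δ_2 - Δ_1) = -24
Natural end conditions: m_0 = m_3 = 0.
Hence m_0 = 0, m_1 = -56/5, m_2 = -16/5, m_3 = 0.
On [0, 1], with s_0(x) = a_0 + b_0·x + c_0·x² + d_0·x³: c_0 = m_0/2 = 0, d_0 = (m_1 - m_0)/(6h_0) = -28/15, b_0 = Δ_0 - h_0(2m_0 + m_1)/6 = 163/15.

10.8667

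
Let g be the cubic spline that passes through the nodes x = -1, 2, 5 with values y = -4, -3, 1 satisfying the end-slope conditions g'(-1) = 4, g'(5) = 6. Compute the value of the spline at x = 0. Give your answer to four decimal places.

-1.6852

Put M_i = g'' at the i-th knot. Here h = (3, 3) and Δ = (1/3, 4/3), so the interior equations h_(i-1)·M_(i-1) + 2(h_(i-1)+h_i)·M_i + h_i·M_(i+1) = 6(Δ_i − Δ_(i-1)) read
  3·M_0 + 12·M_1 + 3·M_2 = 6(Δ_1 - Δ_0) = 6
Clamped end conditions give two more equations: 2h_0·M_0 + h_0·M_1 = 6(Δ_0 - g'(-1)) = -22 and h_1·M_1 + 2h_1·M_2 = 6(g'(5) - Δ_1) = 28.
Forward elimination and back-substitution give M_0 = -23/6, M_1 = 1/3, M_2 = 9/2.
On [-1, 2], g(x) = -4 + 4·(x + 1) - 23/12·(x + 1)² + 25/108·(x + 1)³.
With (x + 1) = 1: g(0) = -91/54.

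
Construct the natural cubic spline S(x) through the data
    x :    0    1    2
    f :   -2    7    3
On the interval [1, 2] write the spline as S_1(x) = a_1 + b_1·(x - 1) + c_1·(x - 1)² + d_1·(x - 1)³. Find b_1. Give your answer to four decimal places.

With m_i denoting the second derivative at x_i, h_i = 1, 1, and Δ_i = (y_(i+1) − y_i)/h_i = 9, -4:
  1·m_0 + 4·m_1 + 1·m_2 = 6(Δ_1 - Δ_0) = -78
Natural end conditions: m_0 = m_2 = 0.
Solving: m_0 = 0, m_1 = -39/2, m_2 = 0.
On [1, 2], with S_1(x) = a_1 + b_1·(x - 1) + c_1·(x - 1)² + d_1·(x - 1)³: c_1 = m_1/2 = -39/4, d_1 = (m_2 - m_1)/(6h_1) = 13/4, b_1 = Δ_1 - h_1(2m_1 + m_2)/6 = 5/2.

2.5000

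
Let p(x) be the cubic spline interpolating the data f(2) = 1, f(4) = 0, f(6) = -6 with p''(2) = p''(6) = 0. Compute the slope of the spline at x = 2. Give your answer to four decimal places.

With m_i denoting the second derivative at x_i, h_i = 2, 2, and Δ_i = (y_(i+1) − y_i)/h_i = -1/2, -3:
  2·m_0 + 8·m_1 + 2·m_2 = 6(Δ_1 - Δ_0) = -15
Natural end conditions: m_0 = m_2 = 0.
Forward elimination and back-substitution give m_0 = 0, m_1 = -15/8, m_2 = 0.
On [2, 4], p'(x) = b_0 + 2c_0·(x - 2) + 3d_0·(x - 2)² with b_0 = Δ_0 - h_0(2m_0 + m_1)/6 = 1/8, c_0 = m_0/2 = 0, d_0 = (m_1 - m_0)/(6h_0) = -5/32. So p'(2) = 1/8.

0.1250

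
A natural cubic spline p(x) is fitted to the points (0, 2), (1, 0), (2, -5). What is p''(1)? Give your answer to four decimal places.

Write σ_i for p''(x_i). With h_i = 1, 1 and divided differences Δ_i = -2, -5, the continuity of p' gives the tridiagonal system
  1·σ_0 + 4·σ_1 + 1·σ_2 = 6(Δ_1 - Δ_0) = -18
Natural end conditions: σ_0 = σ_2 = 0.
Solving the tridiagonal system: σ_0 = 0, σ_1 = -9/2, σ_2 = 0.

-4.5000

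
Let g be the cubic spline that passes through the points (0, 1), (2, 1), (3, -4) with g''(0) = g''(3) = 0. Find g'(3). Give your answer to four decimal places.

-5.8333

Let M_i = g''(x_i). Step sizes h_i = 2, 1; slopes of the chords Δ_i = (y_(i+1) - y_i)/h_i = 0, -5.
  2·M_0 + 6·M_1 + 1·M_2 = 6(Δ_1 - Δ_0) = -30
Natural end conditions: M_0 = M_2 = 0.
Solving the tridiagonal system: M_0 = 0, M_1 = -5, M_2 = 0.
On [2, 3], g'(x) = b_1 + 2c_1·(x - 2) + 3d_1·(x - 2)² with b_1 = Δ_1 - h_1(2M_1 + M_2)/6 = -10/3, c_1 = M_1/2 = -5/2, d_1 = (M_2 - M_1)/(6h_1) = 5/6. So g'(3) = -35/6.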